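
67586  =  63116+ 4470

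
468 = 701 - 233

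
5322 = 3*1774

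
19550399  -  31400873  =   - 11850474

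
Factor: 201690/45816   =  2^(-2 )* 3^4*5^1*23^( - 1 ) = 405/92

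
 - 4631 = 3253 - 7884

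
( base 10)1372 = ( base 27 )1nm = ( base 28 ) 1l0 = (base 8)2534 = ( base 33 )18J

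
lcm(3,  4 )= 12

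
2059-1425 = 634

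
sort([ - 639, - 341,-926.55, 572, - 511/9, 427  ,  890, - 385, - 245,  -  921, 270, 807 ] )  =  [ - 926.55, - 921, - 639, - 385,-341, - 245 , - 511/9 , 270,  427, 572, 807,890]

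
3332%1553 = 226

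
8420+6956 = 15376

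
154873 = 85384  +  69489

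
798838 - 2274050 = -1475212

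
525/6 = 87 + 1/2 = 87.50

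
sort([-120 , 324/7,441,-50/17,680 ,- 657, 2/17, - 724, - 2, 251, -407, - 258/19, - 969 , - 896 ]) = [  -  969 ,  -  896, - 724 ,-657,-407,-120, - 258/19, - 50/17,-2 , 2/17, 324/7, 251, 441,  680] 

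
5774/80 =72 + 7/40=72.17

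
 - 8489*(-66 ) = 560274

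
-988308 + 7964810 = 6976502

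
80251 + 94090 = 174341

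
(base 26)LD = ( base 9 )681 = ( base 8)1057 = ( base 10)559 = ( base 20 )17J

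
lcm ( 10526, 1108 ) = 21052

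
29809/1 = 29809 = 29809.00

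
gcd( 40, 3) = 1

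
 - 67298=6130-73428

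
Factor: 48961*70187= 3436425707 =11^1*13^1*4451^1*5399^1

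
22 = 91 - 69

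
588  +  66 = 654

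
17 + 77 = 94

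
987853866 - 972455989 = 15397877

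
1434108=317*4524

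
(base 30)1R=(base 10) 57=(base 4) 321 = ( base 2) 111001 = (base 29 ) 1s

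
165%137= 28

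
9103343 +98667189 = 107770532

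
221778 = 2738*81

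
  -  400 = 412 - 812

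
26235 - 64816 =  - 38581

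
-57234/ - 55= 57234/55 = 1040.62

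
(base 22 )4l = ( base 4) 1231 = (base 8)155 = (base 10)109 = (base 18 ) 61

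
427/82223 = 427/82223 = 0.01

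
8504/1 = 8504 = 8504.00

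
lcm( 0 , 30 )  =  0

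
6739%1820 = 1279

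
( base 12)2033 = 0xda7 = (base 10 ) 3495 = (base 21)7J9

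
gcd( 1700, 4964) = 68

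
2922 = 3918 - 996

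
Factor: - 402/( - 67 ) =6 = 2^1*3^1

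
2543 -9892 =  - 7349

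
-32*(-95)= 3040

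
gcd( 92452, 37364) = 4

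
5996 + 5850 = 11846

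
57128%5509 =2038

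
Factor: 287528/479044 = 566/943=2^1*23^( - 1 )*41^ ( - 1 )*283^1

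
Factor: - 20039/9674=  - 2^ ( - 1 )*7^ (-1) * 29^1 = - 29/14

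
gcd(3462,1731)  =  1731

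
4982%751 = 476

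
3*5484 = 16452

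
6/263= 6/263 = 0.02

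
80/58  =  40/29 = 1.38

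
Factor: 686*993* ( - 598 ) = -407356404 = - 2^2 * 3^1*7^3*13^1*23^1*331^1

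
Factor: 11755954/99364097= 1679422/14194871 = 2^1*67^1 *83^1*151^1*14194871^( - 1)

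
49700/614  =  24850/307 = 80.94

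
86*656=56416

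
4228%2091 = 46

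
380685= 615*619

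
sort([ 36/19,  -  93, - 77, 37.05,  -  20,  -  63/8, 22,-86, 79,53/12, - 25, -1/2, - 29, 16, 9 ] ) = [ - 93,  -  86,- 77,  -  29 , - 25,-20, - 63/8, - 1/2, 36/19, 53/12, 9,16,22,37.05,79 ]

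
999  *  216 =215784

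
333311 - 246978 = 86333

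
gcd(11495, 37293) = 1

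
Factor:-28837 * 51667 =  - 1489921279 = - 7^1 * 11^2* 61^1*28837^1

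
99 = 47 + 52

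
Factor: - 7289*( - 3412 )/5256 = 2^( - 1)*3^(- 2 ) * 37^1*73^ ( - 1)*197^1*853^1 = 6217517/1314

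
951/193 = 951/193  =  4.93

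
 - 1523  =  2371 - 3894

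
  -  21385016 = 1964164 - 23349180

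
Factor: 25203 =3^1*31^1*271^1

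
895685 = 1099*815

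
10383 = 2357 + 8026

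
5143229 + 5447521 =10590750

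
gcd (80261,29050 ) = 83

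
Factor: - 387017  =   - 387017^1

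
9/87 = 3/29 = 0.10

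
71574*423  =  30275802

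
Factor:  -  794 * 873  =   - 693162= - 2^1*3^2*97^1*397^1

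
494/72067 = 26/3793 = 0.01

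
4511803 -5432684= - 920881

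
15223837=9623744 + 5600093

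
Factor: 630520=2^3 * 5^1*11^1*1433^1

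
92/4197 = 92/4197 = 0.02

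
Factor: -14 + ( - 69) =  - 83^1 = - 83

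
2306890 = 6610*349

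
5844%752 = 580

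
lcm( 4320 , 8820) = 211680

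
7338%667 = 1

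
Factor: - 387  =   - 3^2*43^1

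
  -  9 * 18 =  - 162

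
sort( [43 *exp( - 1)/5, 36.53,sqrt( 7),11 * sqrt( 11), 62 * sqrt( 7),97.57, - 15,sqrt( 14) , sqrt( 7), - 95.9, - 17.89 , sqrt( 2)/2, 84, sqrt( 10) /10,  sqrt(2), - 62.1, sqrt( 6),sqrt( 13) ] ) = [ - 95.9, - 62.1,  -  17.89, - 15,sqrt ( 10 ) /10, sqrt( 2)/2,sqrt( 2),  sqrt(6),  sqrt ( 7), sqrt( 7 ),43*exp(-1) /5, sqrt(13),sqrt(14 ), 11*sqrt( 11),36.53,84, 97.57, 62*sqrt( 7)]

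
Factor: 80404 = 2^2*20101^1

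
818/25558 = 409/12779 = 0.03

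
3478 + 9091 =12569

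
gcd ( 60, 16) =4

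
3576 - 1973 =1603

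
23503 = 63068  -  39565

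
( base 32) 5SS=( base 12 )35B8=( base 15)1BCE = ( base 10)6044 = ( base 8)13634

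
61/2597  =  61/2597 = 0.02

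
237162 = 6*39527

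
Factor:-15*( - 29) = 3^1*5^1*29^1 = 435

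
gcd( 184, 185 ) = 1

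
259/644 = 37/92 = 0.40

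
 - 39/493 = - 1 + 454/493=- 0.08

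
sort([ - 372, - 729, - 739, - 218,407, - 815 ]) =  [ - 815, -739, - 729, - 372, - 218,  407 ]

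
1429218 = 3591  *398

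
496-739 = -243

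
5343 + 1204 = 6547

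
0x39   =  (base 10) 57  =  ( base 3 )2010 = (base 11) 52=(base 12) 49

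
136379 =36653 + 99726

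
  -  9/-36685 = 9/36685 = 0.00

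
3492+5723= 9215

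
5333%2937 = 2396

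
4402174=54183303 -49781129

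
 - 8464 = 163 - 8627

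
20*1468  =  29360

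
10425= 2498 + 7927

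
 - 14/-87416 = 1/6244 = 0.00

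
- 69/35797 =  - 69/35797 = - 0.00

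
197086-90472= 106614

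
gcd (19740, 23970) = 1410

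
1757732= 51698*34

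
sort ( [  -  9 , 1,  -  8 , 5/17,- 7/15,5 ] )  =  [ -9,-8,  -  7/15 , 5/17,1, 5 ] 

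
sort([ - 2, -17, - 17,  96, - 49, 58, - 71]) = [ - 71,-49 , - 17, - 17 , - 2, 58, 96] 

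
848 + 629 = 1477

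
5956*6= 35736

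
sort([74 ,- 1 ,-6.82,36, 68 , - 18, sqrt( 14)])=[-18, - 6.82,  -  1,sqrt(14),36 , 68,  74] 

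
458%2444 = 458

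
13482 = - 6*( - 2247)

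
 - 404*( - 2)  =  808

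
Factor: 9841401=3^2*23^1*47543^1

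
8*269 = 2152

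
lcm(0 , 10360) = 0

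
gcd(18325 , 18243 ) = 1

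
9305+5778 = 15083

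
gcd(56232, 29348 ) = 44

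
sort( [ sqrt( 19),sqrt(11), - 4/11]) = [ - 4/11, sqrt( 11 ), sqrt( 19)] 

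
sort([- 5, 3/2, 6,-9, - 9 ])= [ - 9, - 9, - 5,  3/2,6]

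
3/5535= 1/1845=0.00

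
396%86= 52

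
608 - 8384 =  - 7776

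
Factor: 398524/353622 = 199262/176811 =2^1*3^(  -  1)*7^1 * 43^1 * 331^1*58937^( - 1)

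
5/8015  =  1/1603 = 0.00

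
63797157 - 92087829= - 28290672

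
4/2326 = 2/1163 = 0.00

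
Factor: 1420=2^2*5^1*71^1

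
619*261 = 161559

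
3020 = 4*755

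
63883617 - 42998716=20884901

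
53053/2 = 26526 + 1/2 = 26526.50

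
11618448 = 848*13701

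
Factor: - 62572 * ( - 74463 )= 2^2 * 3^1 * 15643^1*24821^1 = 4659298836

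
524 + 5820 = 6344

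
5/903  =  5/903  =  0.01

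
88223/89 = 991 + 24/89 = 991.27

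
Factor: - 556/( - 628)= 139^1*157^( - 1 ) = 139/157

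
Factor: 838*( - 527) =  - 2^1*17^1* 31^1*419^1 = - 441626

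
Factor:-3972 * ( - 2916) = 11582352 = 2^4*3^7*331^1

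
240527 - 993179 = - 752652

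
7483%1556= 1259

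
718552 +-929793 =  - 211241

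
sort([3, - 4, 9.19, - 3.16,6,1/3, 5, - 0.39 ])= [ - 4, - 3.16, - 0.39,1/3, 3,5,6,  9.19]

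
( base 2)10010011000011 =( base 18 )1B0F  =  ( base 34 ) 84R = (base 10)9411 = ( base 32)963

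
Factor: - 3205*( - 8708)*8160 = 227738582400=2^7*3^1*5^2*7^1*17^1*311^1*641^1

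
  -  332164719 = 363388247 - 695552966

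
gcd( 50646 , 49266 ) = 138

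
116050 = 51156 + 64894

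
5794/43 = 134+32/43 = 134.74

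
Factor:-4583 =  - 4583^1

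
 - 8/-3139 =8/3139 = 0.00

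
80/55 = 16/11=   1.45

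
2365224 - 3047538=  - 682314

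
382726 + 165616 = 548342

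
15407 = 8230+7177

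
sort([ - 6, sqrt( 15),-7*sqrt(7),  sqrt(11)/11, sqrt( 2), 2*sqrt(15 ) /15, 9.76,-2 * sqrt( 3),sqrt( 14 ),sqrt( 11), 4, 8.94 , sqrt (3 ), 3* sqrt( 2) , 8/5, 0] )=[  -  7*sqrt( 7 ),  -  6,-2 * sqrt( 3 ), 0, sqrt( 11) /11, 2*sqrt( 15) /15, sqrt (2), 8/5,sqrt( 3 ),sqrt( 11),sqrt( 14),sqrt( 15), 4 , 3 * sqrt( 2),8.94,9.76]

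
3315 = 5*663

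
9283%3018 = 229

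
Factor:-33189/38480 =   -  2^(-4)*3^1*5^(  -  1 )*23^1 = - 69/80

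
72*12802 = 921744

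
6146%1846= 608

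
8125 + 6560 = 14685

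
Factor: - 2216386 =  - 2^1*137^1 *8089^1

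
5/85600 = 1/17120 = 0.00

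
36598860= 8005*4572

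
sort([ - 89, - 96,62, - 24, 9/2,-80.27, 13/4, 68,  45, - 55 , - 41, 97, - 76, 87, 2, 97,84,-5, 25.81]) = [ - 96, - 89,- 80.27 , - 76, - 55,- 41, - 24,-5,2,13/4, 9/2,25.81,45  ,  62, 68 , 84,  87, 97, 97] 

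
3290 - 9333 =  - 6043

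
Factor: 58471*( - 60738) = - 3551411598 = - 2^1*3^1*7^1*53^1*191^1* 8353^1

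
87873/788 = 87873/788 = 111.51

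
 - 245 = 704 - 949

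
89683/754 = 89683/754 =118.94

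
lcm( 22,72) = 792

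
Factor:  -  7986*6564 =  - 2^3*3^2*11^3*547^1  =  - 52420104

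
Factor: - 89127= -3^3*3301^1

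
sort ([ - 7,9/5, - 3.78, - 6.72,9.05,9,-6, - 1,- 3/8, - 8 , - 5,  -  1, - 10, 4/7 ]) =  [ - 10,- 8, - 7, - 6.72, - 6, - 5,-3.78 , - 1,-1, - 3/8,4/7,9/5 , 9,9.05] 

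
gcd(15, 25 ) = 5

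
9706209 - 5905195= 3801014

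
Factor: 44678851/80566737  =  3^( - 1 )*7^1  *  31^(-1 )*137^1*46589^1*866309^(-1) 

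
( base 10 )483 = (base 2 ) 111100011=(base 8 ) 743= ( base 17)1B7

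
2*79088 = 158176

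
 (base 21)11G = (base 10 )478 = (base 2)111011110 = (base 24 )jm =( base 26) ia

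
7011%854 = 179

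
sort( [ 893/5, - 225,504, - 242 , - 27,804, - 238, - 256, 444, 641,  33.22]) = [ - 256, - 242, - 238, - 225, - 27, 33.22, 893/5,444, 504 , 641,804] 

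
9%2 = 1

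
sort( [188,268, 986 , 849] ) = [ 188 , 268,849, 986]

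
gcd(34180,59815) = 8545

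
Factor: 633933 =3^3  *  53^1*443^1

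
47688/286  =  166 + 106/143 = 166.74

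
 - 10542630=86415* ( - 122) 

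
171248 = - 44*( - 3892) 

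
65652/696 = 5471/58 = 94.33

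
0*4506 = 0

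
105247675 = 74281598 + 30966077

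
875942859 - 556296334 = 319646525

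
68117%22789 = 22539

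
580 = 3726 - 3146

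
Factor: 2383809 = 3^1*353^1*2251^1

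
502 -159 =343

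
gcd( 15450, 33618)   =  6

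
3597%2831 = 766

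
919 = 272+647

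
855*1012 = 865260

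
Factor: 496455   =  3^1*5^1*23^1*1439^1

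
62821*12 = 753852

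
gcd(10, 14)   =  2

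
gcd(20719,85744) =1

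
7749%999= 756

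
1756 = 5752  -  3996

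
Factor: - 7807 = - 37^1*211^1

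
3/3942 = 1/1314 = 0.00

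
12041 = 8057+3984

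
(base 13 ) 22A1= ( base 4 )1023333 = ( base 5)123423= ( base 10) 4863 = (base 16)12ff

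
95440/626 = 152+144/313 = 152.46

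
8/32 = 1/4 = 0.25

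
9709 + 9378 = 19087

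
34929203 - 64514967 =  - 29585764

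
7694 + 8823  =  16517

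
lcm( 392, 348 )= 34104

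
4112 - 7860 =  - 3748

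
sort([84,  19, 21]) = [ 19,  21, 84 ]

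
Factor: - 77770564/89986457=  -  2^2*11^( - 1 ) *17^( - 1 )*167^1 * 116423^1 *481211^( - 1)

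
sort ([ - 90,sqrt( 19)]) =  [ - 90 , sqrt ( 19) ] 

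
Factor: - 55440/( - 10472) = 2^1*3^2*5^1 * 17^( - 1 ) = 90/17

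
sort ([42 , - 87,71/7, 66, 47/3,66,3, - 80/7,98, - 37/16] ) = [  -  87, - 80/7, - 37/16 , 3, 71/7 , 47/3, 42, 66, 66,98]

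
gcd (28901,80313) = 1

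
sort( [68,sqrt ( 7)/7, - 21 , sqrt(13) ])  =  [ -21, sqrt (7)/7,sqrt(13), 68]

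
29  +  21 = 50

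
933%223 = 41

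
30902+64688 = 95590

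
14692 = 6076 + 8616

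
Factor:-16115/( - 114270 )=11/78  =  2^( - 1 )*3^( - 1)*11^1 * 13^( - 1)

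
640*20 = 12800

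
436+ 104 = 540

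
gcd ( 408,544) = 136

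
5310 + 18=5328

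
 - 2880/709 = - 2880/709 =- 4.06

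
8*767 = 6136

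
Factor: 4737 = 3^1*1579^1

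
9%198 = 9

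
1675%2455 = 1675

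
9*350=3150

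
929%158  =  139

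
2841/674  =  4 + 145/674 = 4.22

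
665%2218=665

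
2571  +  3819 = 6390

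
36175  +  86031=122206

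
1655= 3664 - 2009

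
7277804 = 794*9166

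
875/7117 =875/7117  =  0.12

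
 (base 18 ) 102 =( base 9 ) 402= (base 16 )146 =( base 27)c2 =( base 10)326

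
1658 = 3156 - 1498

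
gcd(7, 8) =1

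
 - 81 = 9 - 90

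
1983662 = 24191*82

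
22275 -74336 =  - 52061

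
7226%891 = 98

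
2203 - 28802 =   -  26599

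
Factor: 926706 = 2^1* 3^1*11^1 * 19^1* 739^1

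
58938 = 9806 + 49132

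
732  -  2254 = -1522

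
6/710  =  3/355 = 0.01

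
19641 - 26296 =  -6655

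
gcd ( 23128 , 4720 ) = 472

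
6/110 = 3/55 = 0.05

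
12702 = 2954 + 9748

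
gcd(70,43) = 1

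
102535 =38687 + 63848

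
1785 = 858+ 927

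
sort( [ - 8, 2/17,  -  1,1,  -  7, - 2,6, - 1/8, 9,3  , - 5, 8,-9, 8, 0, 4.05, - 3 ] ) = [ - 9, - 8,  -  7, - 5 , - 3, - 2, -1,-1/8, 0 , 2/17, 1, 3, 4.05 , 6, 8, 8 , 9 ] 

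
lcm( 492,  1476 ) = 1476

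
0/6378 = 0 = 0.00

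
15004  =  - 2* ( - 7502 ) 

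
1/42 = 1/42  =  0.02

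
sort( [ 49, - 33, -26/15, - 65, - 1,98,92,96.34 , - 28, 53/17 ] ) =[ - 65, - 33,-28,-26/15, - 1,53/17,  49,92, 96.34,98 ]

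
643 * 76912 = 49454416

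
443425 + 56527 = 499952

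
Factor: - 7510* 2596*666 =-12984309360 = - 2^4 * 3^2 * 5^1*11^1*37^1*59^1*751^1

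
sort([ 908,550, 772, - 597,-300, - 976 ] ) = [ - 976, - 597, - 300,550,772,908 ] 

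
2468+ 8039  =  10507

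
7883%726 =623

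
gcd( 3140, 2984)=4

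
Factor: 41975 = 5^2*23^1*73^1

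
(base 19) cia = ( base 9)6374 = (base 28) 5r8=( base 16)124C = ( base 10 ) 4684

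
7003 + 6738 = 13741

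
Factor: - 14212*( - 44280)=629307360=2^5*3^3 * 5^1 * 11^1*17^1*19^1 * 41^1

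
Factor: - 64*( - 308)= 19712 = 2^8* 7^1*11^1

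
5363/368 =14+211/368 = 14.57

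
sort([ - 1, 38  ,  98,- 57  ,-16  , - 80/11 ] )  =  [ - 57,-16, - 80/11, - 1,38, 98 ]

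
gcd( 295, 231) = 1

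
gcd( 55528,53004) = 2524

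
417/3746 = 417/3746 = 0.11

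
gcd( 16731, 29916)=9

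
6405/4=1601 + 1/4 = 1601.25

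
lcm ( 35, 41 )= 1435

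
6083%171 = 98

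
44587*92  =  4102004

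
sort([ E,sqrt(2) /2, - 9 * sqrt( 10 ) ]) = [ - 9*sqrt (10 ),sqrt( 2 )/2,E ] 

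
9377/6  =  9377/6 =1562.83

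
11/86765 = 11/86765 = 0.00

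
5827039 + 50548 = 5877587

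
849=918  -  69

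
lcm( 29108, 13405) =1018780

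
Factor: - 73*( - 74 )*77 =2^1*7^1 * 11^1*37^1 * 73^1 = 415954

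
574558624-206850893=367707731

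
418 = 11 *38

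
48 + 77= 125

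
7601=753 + 6848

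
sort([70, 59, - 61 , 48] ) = [ - 61, 48,59, 70]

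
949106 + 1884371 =2833477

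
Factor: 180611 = 179^1*1009^1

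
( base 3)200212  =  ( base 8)775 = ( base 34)ex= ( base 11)423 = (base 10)509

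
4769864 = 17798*268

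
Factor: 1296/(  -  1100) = - 324/275 = - 2^2 * 3^4*5^( - 2)*11^( - 1)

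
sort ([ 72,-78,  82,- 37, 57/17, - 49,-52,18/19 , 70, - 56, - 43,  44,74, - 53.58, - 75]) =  [ - 78,-75, - 56,-53.58,  -  52, -49  , - 43,-37,18/19,57/17 , 44, 70, 72, 74,82 ] 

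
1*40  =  40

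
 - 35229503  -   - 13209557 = -22019946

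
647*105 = 67935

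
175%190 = 175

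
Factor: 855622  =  2^1*383^1*1117^1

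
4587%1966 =655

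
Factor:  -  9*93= - 3^3* 31^1 = - 837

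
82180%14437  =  9995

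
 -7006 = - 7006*1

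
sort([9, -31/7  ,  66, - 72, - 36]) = [ - 72, - 36, - 31/7,9,66]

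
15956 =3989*4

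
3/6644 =3/6644  =  0.00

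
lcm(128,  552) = 8832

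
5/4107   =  5/4107 = 0.00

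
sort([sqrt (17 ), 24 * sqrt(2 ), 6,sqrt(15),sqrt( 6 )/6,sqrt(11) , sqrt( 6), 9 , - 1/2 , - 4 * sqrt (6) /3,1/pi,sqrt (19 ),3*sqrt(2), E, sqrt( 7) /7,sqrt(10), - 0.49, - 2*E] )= [ - 2*E, - 4 * sqrt(6)/3, - 1/2, - 0.49,1/pi,  sqrt( 7 )/7,sqrt( 6) /6, sqrt ( 6)  ,  E, sqrt( 10), sqrt( 11 ),sqrt( 15),sqrt ( 17),3 * sqrt( 2),sqrt (19), 6, 9,24*sqrt( 2)]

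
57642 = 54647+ 2995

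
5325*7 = 37275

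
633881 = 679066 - 45185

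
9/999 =1/111 = 0.01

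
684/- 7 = -684/7 = - 97.71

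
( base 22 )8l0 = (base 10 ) 4334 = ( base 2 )1000011101110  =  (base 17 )egg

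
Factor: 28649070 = 2^1 * 3^2 * 5^1*318323^1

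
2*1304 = 2608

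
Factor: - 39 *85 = -3315 = - 3^1*5^1*13^1*17^1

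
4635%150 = 135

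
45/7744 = 45/7744 = 0.01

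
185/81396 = 185/81396 = 0.00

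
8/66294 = 4/33147 = 0.00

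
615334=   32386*19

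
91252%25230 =15562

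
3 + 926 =929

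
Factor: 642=2^1 * 3^1*107^1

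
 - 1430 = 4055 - 5485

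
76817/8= 9602 + 1/8  =  9602.12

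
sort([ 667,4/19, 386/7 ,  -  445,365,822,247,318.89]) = [ -445,4/19,386/7,247 , 318.89, 365,667,822 ]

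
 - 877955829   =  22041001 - 899996830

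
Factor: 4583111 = 13^2*47^1*577^1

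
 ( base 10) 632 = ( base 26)o8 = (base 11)525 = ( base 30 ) L2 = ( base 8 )1170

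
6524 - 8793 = - 2269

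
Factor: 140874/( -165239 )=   -318/373= - 2^1*3^1 * 53^1*373^ ( - 1 ) 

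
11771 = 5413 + 6358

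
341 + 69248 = 69589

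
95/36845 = 19/7369 = 0.00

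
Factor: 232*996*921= 212817312 = 2^5*3^2*29^1*83^1*307^1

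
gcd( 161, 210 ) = 7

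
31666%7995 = 7681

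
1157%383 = 8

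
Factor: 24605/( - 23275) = - 5^(-1) * 7^(-1)*37^1 = -37/35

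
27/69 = 9/23=0.39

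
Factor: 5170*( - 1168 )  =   - 2^5* 5^1*11^1 * 47^1*73^1=- 6038560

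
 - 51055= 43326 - 94381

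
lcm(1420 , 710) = 1420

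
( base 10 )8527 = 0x214F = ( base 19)14bf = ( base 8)20517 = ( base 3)102200211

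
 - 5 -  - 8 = 3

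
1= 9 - 8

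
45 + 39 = 84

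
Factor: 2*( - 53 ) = -2^1*53^1 =- 106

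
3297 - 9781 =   -  6484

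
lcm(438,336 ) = 24528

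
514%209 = 96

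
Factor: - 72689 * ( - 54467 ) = 3959151763 = 7^1*31^1*251^1*72689^1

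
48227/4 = 12056+ 3/4 = 12056.75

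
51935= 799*65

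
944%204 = 128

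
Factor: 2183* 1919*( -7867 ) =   -  19^1*37^1*59^1*101^1*7867^1  =  - 32956255459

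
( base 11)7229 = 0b10010101110110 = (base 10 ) 9590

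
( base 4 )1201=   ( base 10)97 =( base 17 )5C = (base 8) 141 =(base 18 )57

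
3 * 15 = 45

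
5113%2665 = 2448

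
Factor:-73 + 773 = 2^2 * 5^2*7^1 = 700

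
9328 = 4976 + 4352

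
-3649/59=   -  3649/59 = - 61.85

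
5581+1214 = 6795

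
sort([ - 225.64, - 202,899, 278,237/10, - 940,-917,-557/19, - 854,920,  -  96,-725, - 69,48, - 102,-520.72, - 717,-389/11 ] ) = [- 940,  -  917, - 854,  -  725, - 717, - 520.72, - 225.64,-202,-102, -96,-69 ,-389/11,  -  557/19,237/10 , 48,278,899 , 920]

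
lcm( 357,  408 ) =2856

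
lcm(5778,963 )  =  5778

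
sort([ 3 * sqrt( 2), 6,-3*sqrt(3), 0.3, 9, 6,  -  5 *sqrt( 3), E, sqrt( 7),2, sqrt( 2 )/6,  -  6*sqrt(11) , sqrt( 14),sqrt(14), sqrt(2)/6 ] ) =[ - 6 * sqrt( 11), - 5*sqrt( 3), - 3*sqrt(3),sqrt( 2)/6, sqrt(2 )/6, 0.3,  2, sqrt(7), E,  sqrt (14) , sqrt (14 ),3*sqrt( 2), 6, 6,9]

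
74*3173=234802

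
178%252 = 178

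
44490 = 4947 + 39543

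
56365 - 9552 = 46813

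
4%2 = 0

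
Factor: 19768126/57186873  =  2^1*3^( - 2 ) *7^1*1412009^1*  6354097^ ( -1)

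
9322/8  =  4661/4 = 1165.25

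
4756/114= 41 + 41/57 = 41.72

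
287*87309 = 25057683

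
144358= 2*72179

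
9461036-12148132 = - 2687096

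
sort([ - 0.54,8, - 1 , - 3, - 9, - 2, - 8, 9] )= [ - 9, - 8, - 3, - 2, - 1, - 0.54, 8,9 ]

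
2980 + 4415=7395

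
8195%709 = 396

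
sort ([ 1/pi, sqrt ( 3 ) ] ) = [1/pi,sqrt( 3)] 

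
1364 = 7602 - 6238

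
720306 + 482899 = 1203205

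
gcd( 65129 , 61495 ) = 1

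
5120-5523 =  - 403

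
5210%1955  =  1300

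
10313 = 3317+6996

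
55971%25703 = 4565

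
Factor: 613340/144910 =2^1*7^1*13^1*43^( - 1)  =  182/43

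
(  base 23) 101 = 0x212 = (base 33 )g2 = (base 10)530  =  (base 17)1e3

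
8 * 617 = 4936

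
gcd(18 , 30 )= 6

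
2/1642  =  1/821=0.00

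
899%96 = 35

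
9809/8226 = 9809/8226 = 1.19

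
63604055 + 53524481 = 117128536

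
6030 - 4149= 1881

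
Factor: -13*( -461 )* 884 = 5297812 =2^2 * 13^2*17^1*461^1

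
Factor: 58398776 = 2^3*431^1* 16937^1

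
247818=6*41303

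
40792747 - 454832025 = - 414039278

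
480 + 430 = 910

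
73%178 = 73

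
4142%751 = 387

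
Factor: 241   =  241^1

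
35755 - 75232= -39477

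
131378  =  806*163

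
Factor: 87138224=2^4*5446139^1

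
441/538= 441/538 = 0.82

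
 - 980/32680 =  - 49/1634= - 0.03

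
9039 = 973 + 8066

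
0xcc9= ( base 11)2506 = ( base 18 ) a1f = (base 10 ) 3273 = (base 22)6gh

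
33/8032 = 33/8032=0.00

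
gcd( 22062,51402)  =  6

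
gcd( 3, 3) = 3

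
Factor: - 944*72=-67968  =  - 2^7*3^2 * 59^1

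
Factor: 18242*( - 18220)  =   - 332369240  =  - 2^3*5^1*7^1*911^1*1303^1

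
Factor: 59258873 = 311^1*190543^1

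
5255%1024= 135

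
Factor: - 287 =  - 7^1*41^1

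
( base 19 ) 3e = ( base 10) 71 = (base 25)2L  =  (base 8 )107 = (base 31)29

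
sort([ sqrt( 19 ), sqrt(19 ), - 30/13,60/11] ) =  [ - 30/13,sqrt( 19), sqrt(19 ),60/11 ]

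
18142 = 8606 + 9536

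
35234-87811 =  - 52577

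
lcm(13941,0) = 0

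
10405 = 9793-- 612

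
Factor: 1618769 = 1618769^1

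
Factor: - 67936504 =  - 2^3*113^1*223^1*337^1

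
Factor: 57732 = 2^2 * 3^1 * 17^1*283^1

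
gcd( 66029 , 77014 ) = 1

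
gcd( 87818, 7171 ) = 1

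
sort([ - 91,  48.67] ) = [ - 91,48.67]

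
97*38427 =3727419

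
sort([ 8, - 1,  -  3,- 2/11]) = [ - 3, - 1, - 2/11, 8]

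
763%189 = 7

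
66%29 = 8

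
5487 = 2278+3209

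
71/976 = 71/976=0.07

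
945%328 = 289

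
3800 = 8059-4259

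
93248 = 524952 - 431704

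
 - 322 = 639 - 961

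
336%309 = 27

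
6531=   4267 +2264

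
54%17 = 3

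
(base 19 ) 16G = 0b111101011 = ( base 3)200012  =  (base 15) 22B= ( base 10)491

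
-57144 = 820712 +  - 877856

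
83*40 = 3320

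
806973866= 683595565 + 123378301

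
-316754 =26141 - 342895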